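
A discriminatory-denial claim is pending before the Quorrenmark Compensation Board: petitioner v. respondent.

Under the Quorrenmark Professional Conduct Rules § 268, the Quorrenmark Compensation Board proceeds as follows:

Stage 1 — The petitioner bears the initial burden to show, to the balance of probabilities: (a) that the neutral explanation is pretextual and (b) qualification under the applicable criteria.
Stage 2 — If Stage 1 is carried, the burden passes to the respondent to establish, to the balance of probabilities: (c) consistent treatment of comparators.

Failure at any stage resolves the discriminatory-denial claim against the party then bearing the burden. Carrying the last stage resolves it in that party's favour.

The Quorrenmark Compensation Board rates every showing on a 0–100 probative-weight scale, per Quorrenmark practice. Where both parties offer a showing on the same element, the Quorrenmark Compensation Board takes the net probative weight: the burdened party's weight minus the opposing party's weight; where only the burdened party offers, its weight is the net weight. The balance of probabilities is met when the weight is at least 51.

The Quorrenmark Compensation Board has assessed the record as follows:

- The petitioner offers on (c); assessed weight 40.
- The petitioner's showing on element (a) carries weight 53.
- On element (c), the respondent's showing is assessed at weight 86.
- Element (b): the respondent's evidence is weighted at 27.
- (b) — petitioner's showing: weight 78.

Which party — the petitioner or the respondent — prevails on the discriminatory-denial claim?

petitioner

Stage 1 — burden on petitioner; standard: the balance of probabilities (weight is at least 51).
    (a): 53 ≥ 51 [met]
    (b): 78 − 27 = 51 ≥ 51 [met]
  The petitioner carries Stage 1; the respondent now bears the burden.
Stage 2 — burden on respondent; standard: the balance of probabilities (weight is at least 51).
    (c): 86 − 40 = 46 < 51 [not met]
  Stage 2 not carried; the respondent fails its burden.
So the petitioner prevails.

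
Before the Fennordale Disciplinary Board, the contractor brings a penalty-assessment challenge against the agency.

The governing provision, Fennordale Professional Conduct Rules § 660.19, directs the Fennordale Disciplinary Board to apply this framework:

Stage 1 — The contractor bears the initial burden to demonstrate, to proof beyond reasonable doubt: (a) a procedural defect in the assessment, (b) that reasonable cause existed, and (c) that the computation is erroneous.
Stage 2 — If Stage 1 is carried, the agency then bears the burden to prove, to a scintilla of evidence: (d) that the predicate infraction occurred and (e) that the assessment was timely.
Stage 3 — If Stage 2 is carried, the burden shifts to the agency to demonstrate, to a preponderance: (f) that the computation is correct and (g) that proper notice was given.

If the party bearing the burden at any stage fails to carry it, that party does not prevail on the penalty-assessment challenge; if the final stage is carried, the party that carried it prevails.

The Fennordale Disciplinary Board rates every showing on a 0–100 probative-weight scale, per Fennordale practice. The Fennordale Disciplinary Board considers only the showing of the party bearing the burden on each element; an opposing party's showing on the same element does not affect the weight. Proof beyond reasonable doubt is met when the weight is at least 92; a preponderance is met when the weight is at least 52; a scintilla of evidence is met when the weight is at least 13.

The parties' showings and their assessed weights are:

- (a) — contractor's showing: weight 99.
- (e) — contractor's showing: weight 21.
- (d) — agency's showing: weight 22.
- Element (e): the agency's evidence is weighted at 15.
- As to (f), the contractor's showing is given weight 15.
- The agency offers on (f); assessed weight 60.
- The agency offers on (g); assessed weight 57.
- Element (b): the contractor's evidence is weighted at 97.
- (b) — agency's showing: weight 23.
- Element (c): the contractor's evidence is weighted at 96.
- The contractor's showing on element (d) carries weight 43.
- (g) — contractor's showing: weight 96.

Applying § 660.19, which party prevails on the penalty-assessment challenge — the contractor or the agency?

agency

At Stage 1 the contractor must meet proof beyond reasonable doubt (weight is at least 92): on (a) the weight is 99, ≥ 92, so (a) meets the standard; on (b) the weight is 97 (the agency's 23 is given no effect), which does reach 92, so (b) meets the standard; on (c) the weight is 96, ≥ 92, so (c) meets the standard.
  Stage 1 carried; the burden shifts to the agency.
At Stage 2 the agency must meet a scintilla of evidence (weight is at least 13): on (d) the weight is 22 (the contractor's 43 is given no effect), which does reach 13, so (d) meets the standard; on (e) the weight is 15 (the contractor's 21 is given no effect), which does reach 13, so (e) meets the standard.
  All elements met. The agency retains the burden for Stage 3.
At Stage 3 the agency must meet a preponderance (weight is at least 52): on (f) the weight is 60 (the contractor's 15 is given no effect), ≥ 52, so (f) meets the standard; on (g) the weight is 57 (the contractor's 96 is given no effect), ≥ 52, so (g) meets the standard.
  Stage 3 carried; the final stage is satisfied.
Every stage carried; the agency prevails.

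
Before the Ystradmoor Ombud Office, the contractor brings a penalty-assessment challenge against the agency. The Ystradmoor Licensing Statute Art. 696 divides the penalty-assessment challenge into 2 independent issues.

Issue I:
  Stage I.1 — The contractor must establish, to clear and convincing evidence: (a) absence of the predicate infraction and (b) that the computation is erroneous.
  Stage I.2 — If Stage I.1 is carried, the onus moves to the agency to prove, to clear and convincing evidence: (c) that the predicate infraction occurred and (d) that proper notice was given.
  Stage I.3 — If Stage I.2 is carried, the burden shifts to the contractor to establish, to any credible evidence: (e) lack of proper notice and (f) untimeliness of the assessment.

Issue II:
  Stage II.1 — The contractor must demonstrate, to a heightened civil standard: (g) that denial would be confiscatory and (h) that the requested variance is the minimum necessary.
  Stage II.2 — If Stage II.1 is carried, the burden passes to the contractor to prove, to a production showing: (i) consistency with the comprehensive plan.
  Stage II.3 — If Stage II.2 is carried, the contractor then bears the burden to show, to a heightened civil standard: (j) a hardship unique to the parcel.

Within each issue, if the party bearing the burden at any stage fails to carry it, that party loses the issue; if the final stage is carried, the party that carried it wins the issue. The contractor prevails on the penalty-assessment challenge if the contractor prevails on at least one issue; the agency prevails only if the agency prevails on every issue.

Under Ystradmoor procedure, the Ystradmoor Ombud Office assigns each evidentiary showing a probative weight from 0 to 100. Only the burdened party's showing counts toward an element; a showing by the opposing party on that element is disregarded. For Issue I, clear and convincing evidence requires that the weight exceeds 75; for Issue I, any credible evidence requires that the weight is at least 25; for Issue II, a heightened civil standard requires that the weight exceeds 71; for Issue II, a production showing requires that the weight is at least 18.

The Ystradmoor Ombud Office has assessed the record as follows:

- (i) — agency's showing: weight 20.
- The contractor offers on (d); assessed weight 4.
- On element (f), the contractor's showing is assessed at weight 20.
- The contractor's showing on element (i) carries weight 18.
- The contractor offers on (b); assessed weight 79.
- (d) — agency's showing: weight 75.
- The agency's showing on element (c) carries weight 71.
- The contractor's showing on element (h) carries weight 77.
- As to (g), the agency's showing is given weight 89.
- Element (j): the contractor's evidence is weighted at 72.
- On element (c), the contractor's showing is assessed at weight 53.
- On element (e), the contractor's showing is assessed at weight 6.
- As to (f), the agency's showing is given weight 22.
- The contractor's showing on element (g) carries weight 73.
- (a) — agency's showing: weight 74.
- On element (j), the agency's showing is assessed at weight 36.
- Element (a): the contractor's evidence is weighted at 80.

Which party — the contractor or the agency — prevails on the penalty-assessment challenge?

contractor

— Issue I —
Stage I.1 — burden on contractor; standard: clear and convincing evidence (weight exceeds 75).
    (a): 80 (agency's 74 disregarded) > 75 [met]
    (b): 79 > 75 [met]
  Stage I.1 carried; the burden shifts to the agency.
Stage I.2 — burden on agency; standard: clear and convincing evidence (weight exceeds 75).
    (c): 71 (contractor's 53 disregarded) ≤ 75 [not met]
    (d): 75 (contractor's 4 disregarded) ≤ 75 [not met]
  Not every element is met, so the agency fails to carry Stage I.2.
The analysis ends at Stage I.2; the contractor prevails on this issue.
— Issue II —
Stage II.1 (contractor, a heightened civil standard, weight exceeds 71): (g) 73 (agency's 89 disregarded) > 71 — meets; (h) 77 > 71 — meets.
  Stage II.1 carried; the burden remains with the contractor.
Stage II.2 (contractor, a production showing, weight is at least 18): (i) 18 (agency's 20 disregarded) ≥ 18 — meets.
  All elements met. The contractor retains the burden for Stage II.3.
Stage II.3 (contractor, a heightened civil standard, weight exceeds 71): (j) 72 (agency's 36 disregarded) > 71 — meets.
  The contractor carries the last stage.
Every stage carried; the contractor prevails on this issue.
Per-issue: Issue I → contractor; Issue II → contractor. The contractor must prevail on at least one issue; overall, the contractor prevails.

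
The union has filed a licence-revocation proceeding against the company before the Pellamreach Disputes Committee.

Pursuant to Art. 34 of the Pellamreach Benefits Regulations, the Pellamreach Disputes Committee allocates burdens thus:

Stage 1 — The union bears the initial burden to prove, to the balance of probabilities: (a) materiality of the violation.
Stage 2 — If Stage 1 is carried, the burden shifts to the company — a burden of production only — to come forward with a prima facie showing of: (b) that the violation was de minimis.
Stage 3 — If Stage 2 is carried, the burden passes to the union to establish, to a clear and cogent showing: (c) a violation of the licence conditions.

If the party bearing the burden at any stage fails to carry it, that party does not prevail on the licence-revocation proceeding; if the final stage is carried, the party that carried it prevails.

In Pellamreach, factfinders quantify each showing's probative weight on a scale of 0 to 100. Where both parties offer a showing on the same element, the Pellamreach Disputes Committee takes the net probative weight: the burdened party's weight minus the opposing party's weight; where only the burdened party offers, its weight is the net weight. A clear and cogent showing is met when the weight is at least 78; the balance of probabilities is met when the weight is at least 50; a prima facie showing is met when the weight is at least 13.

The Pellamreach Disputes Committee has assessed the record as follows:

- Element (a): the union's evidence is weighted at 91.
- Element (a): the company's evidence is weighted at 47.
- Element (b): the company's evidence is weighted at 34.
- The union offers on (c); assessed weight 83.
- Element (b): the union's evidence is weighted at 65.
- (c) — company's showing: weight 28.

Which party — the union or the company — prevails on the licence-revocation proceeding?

company

Stage 1 — burden on union; standard: the balance of probabilities (weight is at least 50).
    (a): 91 − 47 = 44 < 50 [not met]
  Stage 1 not carried; the union fails its burden.
The company prevails.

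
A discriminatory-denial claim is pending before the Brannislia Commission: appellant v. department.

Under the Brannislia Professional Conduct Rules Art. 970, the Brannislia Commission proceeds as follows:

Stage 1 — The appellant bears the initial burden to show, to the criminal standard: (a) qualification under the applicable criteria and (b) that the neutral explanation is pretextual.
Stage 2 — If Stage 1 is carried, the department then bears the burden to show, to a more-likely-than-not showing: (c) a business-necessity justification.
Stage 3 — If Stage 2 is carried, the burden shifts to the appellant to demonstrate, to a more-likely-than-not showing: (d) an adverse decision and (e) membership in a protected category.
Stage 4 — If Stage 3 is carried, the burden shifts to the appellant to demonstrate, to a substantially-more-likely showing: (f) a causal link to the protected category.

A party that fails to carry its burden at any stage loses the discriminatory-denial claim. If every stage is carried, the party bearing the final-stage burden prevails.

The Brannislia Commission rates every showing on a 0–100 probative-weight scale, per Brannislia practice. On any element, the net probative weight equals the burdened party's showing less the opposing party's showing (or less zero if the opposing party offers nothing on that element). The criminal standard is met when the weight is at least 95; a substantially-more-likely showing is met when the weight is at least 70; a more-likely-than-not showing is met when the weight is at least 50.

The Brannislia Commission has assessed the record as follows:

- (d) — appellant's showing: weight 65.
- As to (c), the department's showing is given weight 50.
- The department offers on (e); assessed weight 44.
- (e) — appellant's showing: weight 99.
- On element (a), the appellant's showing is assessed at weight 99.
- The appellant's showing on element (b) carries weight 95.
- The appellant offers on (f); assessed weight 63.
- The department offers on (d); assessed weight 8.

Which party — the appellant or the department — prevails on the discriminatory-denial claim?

department

Stage 1 (appellant, the criminal standard, weight is at least 95): (a) 99 ≥ 95 — meets; (b) 95 ≥ 95 — meets.
  All elements met. The burden passes to the department.
Stage 2 (department, a more-likely-than-not showing, weight is at least 50): (c) 50 ≥ 50 — meets.
  Stage 2 carried; the burden shifts to the appellant.
Stage 3 (appellant, a more-likely-than-not showing, weight is at least 50): (d) net 65−8=57 ≥ 50 — meets; (e) net 99−44=55 ≥ 50 — meets.
  Stage 3 is satisfied; the appellant continues to bear the burden.
Stage 4 (appellant, a substantially-more-likely showing, weight is at least 70): (f) 63 < 70 — fails.
  The appellant does not carry Stage 4.
So the department prevails.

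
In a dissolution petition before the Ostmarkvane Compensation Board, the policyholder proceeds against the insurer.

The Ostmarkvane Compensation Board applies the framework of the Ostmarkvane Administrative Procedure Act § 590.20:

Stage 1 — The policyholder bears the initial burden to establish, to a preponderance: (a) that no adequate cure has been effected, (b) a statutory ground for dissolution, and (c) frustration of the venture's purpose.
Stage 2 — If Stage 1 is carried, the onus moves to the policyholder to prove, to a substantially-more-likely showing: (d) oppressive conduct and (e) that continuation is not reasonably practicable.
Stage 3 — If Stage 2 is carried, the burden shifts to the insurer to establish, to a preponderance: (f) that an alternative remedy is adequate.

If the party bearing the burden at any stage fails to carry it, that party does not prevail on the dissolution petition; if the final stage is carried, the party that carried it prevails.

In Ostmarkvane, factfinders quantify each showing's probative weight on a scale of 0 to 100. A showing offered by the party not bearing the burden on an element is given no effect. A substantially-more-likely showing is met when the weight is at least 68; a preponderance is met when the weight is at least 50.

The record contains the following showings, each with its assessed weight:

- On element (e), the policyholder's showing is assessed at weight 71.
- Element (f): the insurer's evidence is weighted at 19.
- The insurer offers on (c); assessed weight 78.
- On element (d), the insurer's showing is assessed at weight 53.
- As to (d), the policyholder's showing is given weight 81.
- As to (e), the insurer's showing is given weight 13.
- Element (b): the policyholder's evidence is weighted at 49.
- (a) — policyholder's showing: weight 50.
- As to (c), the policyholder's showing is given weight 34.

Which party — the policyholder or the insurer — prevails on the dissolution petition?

insurer

Stage 1 — burden on policyholder; standard: a preponderance (weight is at least 50).
    (a): 50 ≥ 50 [met]
    (b): 49 < 50 [not met]
    (c): 34 (insurer's 78 disregarded) < 50 [not met]
  The policyholder does not carry Stage 1.
The analysis ends at Stage 1; the insurer prevails.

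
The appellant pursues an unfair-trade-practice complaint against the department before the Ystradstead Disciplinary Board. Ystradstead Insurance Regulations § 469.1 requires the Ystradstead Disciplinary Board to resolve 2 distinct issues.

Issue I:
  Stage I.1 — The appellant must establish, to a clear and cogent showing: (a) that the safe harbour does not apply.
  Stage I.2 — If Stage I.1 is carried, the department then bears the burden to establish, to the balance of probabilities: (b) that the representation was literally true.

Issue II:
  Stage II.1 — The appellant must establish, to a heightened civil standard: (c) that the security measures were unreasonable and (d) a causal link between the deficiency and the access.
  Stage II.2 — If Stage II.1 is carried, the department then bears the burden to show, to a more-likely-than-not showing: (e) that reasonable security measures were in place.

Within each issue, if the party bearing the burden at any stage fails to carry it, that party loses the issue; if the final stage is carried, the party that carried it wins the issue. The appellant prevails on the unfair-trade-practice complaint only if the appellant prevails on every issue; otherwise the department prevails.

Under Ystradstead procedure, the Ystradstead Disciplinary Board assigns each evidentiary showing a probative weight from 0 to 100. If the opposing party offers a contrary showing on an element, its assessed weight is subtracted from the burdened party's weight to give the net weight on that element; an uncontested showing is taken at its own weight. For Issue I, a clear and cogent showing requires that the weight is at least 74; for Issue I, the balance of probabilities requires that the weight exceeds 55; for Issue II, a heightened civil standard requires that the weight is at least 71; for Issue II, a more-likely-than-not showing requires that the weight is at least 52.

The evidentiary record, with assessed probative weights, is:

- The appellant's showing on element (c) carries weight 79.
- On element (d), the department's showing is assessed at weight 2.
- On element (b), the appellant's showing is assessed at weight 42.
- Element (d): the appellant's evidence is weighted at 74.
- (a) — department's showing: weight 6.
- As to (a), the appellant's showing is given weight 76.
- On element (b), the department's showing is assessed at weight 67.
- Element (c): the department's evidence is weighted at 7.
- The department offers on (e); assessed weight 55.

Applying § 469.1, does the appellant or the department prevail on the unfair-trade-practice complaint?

department

— Issue I —
Stage I.1 — burden on appellant; standard: a clear and cogent showing (weight is at least 74).
    (a): 76 − 6 = 70 < 74 [not met]
  Stage I.1 not carried; the appellant fails its burden.
The analysis ends at Stage I.1; the department prevails on this issue.
— Issue II —
Stage II.1 — burden on appellant; standard: a heightened civil standard (weight is at least 71).
    (c): 79 − 7 = 72 ≥ 71 [met]
    (d): 74 − 2 = 72 ≥ 71 [met]
  Stage II.1 is satisfied; the onus moves to the department.
Stage II.2 — burden on department; standard: a more-likely-than-not showing (weight is at least 52).
    (e): 55 ≥ 52 [met]
  All elements met at the final stage.
With every stage satisfied, the department prevails on this issue.
Per-issue: Issue I → department; Issue II → department. The appellant must prevail on every issue; overall, the department prevails.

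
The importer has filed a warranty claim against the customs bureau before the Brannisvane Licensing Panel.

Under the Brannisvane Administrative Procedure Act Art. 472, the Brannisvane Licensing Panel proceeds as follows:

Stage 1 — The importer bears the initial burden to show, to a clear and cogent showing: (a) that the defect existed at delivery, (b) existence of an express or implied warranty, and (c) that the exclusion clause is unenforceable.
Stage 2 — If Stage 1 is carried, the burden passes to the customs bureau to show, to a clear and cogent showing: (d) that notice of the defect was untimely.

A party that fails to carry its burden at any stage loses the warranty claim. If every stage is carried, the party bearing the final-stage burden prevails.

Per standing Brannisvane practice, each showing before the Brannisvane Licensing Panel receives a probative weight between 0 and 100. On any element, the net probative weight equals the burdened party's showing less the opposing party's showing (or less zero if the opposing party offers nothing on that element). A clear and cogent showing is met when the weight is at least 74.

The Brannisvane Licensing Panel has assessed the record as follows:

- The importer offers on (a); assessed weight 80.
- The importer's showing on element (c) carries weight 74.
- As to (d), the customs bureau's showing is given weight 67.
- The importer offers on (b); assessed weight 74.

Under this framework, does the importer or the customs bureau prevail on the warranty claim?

At Stage 1 the importer must meet a clear and cogent showing (weight is at least 74): on (a) the weight is 80, which does reach 74, so (a) meets the standard; on (b) the weight is 74, ≥ 74, so (b) meets the standard; on (c) the weight is 74, which does reach 74, so (c) meets the standard.
  All elements met. The burden passes to the customs bureau.
At Stage 2 the customs bureau must meet a clear and cogent showing (weight is at least 74): on (d) the weight is 67, < 74, so (d) does not meet the standard.
  Stage 2 not carried; the customs bureau fails its burden.
So the importer prevails.

importer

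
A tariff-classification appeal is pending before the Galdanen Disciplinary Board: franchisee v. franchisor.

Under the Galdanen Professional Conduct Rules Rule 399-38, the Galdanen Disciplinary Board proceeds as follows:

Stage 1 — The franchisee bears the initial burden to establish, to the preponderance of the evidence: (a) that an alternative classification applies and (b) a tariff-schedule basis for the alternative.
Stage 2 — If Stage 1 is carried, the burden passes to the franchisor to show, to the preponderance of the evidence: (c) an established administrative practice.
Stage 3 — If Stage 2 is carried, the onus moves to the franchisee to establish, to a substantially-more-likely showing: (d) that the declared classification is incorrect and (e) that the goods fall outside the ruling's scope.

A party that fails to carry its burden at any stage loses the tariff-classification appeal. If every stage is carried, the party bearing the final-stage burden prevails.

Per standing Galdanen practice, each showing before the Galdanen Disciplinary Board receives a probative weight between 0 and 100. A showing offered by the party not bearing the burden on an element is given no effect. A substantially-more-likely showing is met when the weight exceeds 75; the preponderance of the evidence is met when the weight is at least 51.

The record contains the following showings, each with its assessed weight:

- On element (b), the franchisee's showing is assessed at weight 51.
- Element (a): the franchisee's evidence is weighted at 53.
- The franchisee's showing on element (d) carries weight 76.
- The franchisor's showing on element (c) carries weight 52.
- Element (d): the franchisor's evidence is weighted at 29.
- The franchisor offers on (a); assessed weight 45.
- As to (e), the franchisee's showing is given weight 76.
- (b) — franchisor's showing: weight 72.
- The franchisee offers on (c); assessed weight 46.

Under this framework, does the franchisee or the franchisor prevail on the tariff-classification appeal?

franchisee

Stage 1 — burden on franchisee; standard: the preponderance of the evidence (weight is at least 51).
    (a): 53 (franchisor's 45 disregarded) ≥ 51 [met]
    (b): 51 (franchisor's 72 disregarded) ≥ 51 [met]
  The franchisee carries Stage 1; the franchisor now bears the burden.
Stage 2 — burden on franchisor; standard: the preponderance of the evidence (weight is at least 51).
    (c): 52 (franchisee's 46 disregarded) ≥ 51 [met]
  All elements met. The burden passes to the franchisee.
Stage 3 — burden on franchisee; standard: a substantially-more-likely showing (weight exceeds 75).
    (d): 76 (franchisor's 29 disregarded) > 75 [met]
    (e): 76 > 75 [met]
  The franchisee carries the last stage.
Every stage carried; the franchisee prevails.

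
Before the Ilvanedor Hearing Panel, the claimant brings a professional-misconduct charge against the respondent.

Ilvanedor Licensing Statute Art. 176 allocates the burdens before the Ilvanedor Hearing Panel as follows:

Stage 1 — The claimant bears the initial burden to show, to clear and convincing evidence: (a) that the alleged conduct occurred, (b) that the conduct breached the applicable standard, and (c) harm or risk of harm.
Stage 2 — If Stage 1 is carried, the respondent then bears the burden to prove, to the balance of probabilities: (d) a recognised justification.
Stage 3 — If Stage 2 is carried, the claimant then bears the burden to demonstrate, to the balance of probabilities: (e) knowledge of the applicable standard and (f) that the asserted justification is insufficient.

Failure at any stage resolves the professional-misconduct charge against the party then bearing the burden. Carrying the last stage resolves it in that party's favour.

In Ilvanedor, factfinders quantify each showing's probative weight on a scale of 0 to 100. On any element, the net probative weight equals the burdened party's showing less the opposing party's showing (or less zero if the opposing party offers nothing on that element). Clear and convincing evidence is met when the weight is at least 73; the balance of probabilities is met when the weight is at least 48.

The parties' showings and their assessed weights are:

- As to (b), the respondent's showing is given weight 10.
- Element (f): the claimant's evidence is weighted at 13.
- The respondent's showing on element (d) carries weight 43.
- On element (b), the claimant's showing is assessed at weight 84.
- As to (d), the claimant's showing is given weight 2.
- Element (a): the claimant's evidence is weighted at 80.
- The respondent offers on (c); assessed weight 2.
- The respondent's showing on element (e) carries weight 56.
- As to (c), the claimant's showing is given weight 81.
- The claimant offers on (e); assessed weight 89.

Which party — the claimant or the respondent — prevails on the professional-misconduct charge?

At Stage 1 the claimant must meet clear and convincing evidence (weight is at least 73): on (a) the weight is 80, ≥ 73, so (a) meets the standard; on (b) the weight is 84 less the opposing 10 gives net 74, ≥ 73, so (b) meets the standard; on (c) the weight is 81 less the opposing 2 gives net 79, which does reach 73, so (c) meets the standard.
  All elements met. The burden passes to the respondent.
At Stage 2 the respondent must meet the balance of probabilities (weight is at least 48): on (d) the weight is 43 less the opposing 2 gives net 41, which does not reach 48, so (d) does not meet the standard.
  Not every element is met, so the respondent fails to carry Stage 2.
The analysis ends at Stage 2; the claimant prevails.

claimant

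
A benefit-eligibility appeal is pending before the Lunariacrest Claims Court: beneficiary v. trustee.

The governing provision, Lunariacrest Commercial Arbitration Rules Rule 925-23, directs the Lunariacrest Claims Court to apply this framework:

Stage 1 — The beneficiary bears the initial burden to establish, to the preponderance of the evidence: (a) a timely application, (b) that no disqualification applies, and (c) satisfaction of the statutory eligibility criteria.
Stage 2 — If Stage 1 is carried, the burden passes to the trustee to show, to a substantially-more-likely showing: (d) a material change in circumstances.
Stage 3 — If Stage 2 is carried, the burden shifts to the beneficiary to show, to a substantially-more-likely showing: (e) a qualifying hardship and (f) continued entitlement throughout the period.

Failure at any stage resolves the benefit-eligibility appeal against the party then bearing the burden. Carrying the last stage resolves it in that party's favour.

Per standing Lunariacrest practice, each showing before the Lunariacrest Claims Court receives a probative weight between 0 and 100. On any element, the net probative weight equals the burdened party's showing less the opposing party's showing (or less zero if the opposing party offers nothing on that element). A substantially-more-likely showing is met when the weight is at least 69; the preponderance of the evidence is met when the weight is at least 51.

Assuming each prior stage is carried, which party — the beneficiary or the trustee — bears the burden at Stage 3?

beneficiary

Stage 3's rule assigns the burden to the beneficiary (to a substantially-more-likely showing).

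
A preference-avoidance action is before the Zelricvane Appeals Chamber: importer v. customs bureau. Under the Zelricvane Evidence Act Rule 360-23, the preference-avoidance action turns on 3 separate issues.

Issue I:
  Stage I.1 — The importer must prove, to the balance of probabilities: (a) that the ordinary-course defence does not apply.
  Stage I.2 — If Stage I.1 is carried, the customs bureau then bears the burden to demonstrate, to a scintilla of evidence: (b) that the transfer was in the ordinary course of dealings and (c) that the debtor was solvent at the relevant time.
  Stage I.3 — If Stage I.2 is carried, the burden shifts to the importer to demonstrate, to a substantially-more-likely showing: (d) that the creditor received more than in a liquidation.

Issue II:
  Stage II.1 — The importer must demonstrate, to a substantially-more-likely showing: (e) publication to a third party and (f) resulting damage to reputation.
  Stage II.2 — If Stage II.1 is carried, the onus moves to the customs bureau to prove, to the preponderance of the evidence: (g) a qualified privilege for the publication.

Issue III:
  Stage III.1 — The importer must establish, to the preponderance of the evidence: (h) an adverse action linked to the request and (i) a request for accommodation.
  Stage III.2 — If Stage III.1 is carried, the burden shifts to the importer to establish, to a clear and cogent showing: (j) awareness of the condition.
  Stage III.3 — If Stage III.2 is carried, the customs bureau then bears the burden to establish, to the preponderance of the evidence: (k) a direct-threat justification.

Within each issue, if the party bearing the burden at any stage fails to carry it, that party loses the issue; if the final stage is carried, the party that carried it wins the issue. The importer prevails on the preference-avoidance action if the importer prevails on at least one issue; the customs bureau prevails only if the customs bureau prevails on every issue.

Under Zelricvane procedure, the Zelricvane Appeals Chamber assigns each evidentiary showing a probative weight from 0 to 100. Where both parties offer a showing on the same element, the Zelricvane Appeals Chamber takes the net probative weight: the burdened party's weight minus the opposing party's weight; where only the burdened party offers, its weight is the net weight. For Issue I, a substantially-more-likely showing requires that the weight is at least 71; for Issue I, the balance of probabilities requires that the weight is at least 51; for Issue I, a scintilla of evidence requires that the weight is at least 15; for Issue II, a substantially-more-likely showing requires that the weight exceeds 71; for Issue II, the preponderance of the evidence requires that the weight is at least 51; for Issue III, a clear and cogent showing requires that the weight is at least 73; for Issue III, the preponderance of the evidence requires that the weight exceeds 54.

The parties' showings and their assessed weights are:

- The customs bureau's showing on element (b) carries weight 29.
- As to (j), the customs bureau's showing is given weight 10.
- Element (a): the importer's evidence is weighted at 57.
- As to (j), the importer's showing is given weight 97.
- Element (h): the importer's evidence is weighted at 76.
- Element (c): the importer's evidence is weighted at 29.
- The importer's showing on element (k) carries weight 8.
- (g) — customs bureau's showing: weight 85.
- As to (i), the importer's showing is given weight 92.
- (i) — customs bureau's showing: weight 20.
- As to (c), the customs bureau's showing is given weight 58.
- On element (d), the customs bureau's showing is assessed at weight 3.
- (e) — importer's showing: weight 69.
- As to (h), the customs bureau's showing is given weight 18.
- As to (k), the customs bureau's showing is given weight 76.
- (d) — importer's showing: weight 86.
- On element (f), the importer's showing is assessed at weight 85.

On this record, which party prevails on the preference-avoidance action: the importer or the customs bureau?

— Issue I —
Stage I.1 — burden on importer; standard: the balance of probabilities (weight is at least 51).
    (a): 57 ≥ 51 [met]
  Stage I.1 is satisfied; the onus moves to the customs bureau.
Stage I.2 — burden on customs bureau; standard: a scintilla of evidence (weight is at least 15).
    (b): 29 ≥ 15 [met]
    (c): 58 − 29 = 29 ≥ 15 [met]
  Stage I.2 carried; the burden shifts to the importer.
Stage I.3 — burden on importer; standard: a substantially-more-likely showing (weight is at least 71).
    (d): 86 − 3 = 83 ≥ 71 [met]
  Stage I.3 carried; the final stage is satisfied.
Every stage carried; the importer prevails on this issue.
— Issue II —
At Stage II.1 the importer must meet a substantially-more-likely showing (weight exceeds 71): on (e) the weight is 69, ≤ 71, so (e) does not meet the standard; on (f) the weight is 85, which does exceed 71, so (f) meets the standard.
  The importer does not carry Stage II.1.
So the customs bureau prevails on this issue.
— Issue III —
At Stage III.1 the importer must meet the preponderance of the evidence (weight exceeds 54): on (h) the weight is 76 less the opposing 18 gives net 58, > 54, so (h) meets the standard; on (i) the weight is 92 less the opposing 20 gives net 72, which does exceed 54, so (i) meets the standard.
  Stage III.1 is satisfied; the importer continues to bear the burden.
At Stage III.2 the importer must meet a clear and cogent showing (weight is at least 73): on (j) the weight is 97 less the opposing 10 gives net 87, ≥ 73, so (j) meets the standard.
  All elements met. The burden passes to the customs bureau.
At Stage III.3 the customs bureau must meet the preponderance of the evidence (weight exceeds 54): on (k) the weight is 76 less the opposing 8 gives net 68, > 54, so (k) meets the standard.
  All elements met at the final stage.
With every stage satisfied, the customs bureau prevails on this issue.
Per-issue: Issue I → importer; Issue II → customs bureau; Issue III → customs bureau. The importer must prevail on at least one issue; overall, the importer prevails.

importer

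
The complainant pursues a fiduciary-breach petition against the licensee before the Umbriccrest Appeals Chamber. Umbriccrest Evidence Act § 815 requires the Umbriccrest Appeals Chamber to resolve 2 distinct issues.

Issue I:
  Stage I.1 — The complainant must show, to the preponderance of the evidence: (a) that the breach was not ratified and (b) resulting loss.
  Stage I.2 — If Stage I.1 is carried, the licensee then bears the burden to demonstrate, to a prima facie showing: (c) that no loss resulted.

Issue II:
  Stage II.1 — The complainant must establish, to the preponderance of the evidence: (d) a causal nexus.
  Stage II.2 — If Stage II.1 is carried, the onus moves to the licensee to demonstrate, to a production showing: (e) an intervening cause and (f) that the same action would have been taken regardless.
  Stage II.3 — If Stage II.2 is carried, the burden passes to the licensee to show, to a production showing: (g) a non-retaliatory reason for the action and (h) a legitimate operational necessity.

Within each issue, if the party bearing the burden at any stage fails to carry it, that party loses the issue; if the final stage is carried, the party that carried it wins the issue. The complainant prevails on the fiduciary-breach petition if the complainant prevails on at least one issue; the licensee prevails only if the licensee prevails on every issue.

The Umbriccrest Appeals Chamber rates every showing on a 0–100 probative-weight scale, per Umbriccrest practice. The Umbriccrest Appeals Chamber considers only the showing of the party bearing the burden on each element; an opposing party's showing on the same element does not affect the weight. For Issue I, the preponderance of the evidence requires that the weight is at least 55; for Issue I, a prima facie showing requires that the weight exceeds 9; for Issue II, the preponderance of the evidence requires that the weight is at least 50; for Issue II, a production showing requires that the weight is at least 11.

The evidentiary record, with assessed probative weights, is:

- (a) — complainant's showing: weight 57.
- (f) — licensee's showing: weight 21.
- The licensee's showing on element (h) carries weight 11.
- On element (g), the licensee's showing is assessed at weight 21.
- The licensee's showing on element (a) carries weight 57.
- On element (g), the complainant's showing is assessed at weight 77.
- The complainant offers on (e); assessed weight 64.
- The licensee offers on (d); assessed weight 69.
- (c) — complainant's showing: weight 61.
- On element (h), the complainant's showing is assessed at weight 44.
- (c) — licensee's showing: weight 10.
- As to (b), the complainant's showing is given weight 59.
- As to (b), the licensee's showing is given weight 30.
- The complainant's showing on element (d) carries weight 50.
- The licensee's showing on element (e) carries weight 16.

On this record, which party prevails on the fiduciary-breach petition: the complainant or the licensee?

licensee

— Issue I —
Stage I.1 (complainant, the preponderance of the evidence, weight is at least 55): (a) 57 (licensee's 57 disregarded) ≥ 55 — meets; (b) 59 (licensee's 30 disregarded) ≥ 55 — meets.
  Stage I.1 carried; the burden shifts to the licensee.
Stage I.2 (licensee, a prima facie showing, weight exceeds 9): (c) 10 (complainant's 61 disregarded) > 9 — meets.
  Stage I.2 carried; the final stage is satisfied.
With every stage satisfied, the licensee prevails on this issue.
— Issue II —
Stage II.1 — burden on complainant; standard: the preponderance of the evidence (weight is at least 50).
    (d): 50 (licensee's 69 disregarded) ≥ 50 [met]
  Stage II.1 is satisfied; the onus moves to the licensee.
Stage II.2 — burden on licensee; standard: a production showing (weight is at least 11).
    (e): 16 (complainant's 64 disregarded) ≥ 11 [met]
    (f): 21 ≥ 11 [met]
  Stage II.2 carried; the burden remains with the licensee.
Stage II.3 — burden on licensee; standard: a production showing (weight is at least 11).
    (g): 21 (complainant's 77 disregarded) ≥ 11 [met]
    (h): 11 (complainant's 44 disregarded) ≥ 11 [met]
  All elements met at the final stage.
With every stage satisfied, the licensee prevails on this issue.
Per-issue: Issue I → licensee; Issue II → licensee. The complainant must prevail on at least one issue; overall, the licensee prevails.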